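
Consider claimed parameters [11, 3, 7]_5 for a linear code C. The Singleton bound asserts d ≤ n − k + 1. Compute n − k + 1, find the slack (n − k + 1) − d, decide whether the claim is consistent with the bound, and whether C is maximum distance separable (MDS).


Singleton RHS = n − k + 1 = 9, slack = 2, bound satisfied, not MDS.

Singleton bound: d ≤ n − k + 1.
Here n = 11, k = 3, so n − k + 1 = 9.
Given d = 7, check d ≤ 9: YES.
Slack = (n − k + 1) − d = 2.
The code is NOT MDS (slack = 2 > 0).
Description: the claimed parameters are [11, 3, 7]_5; such a code would be non-MDS.


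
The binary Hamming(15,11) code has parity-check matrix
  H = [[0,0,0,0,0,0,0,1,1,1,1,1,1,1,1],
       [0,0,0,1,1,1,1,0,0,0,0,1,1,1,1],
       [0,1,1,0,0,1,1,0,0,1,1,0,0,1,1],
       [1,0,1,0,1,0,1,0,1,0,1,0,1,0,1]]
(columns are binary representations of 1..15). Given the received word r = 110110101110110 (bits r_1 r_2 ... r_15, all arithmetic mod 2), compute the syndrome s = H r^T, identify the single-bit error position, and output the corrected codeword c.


s = (1, 1, 1, 0)^T, error position = 14, corrected codeword c = 110110101110100

Compute s = H r^T mod 2 one row at a time:
  s_1 = 0 + 1 + 1 + 1 + 0 + 1 + 1 + 0 = 5 ≡ 1 (mod 2).
  s_2 = 1 + 1 + 0 + 1 + 0 + 1 + 1 + 0 = 5 ≡ 1 (mod 2).
  s_3 = 1 + 0 + 0 + 1 + 1 + 1 + 1 + 0 = 5 ≡ 1 (mod 2).
  s_4 = 1 + 0 + 1 + 1 + 1 + 1 + 1 + 0 = 6 ≡ 0 (mod 2).
s = (1, 1, 1, 0)^T — this equals column 14 of H (binary 1110), so error is at position 14.
Correct: flip bit 14 of r = 110110101110110 to get c = 110110101110100.


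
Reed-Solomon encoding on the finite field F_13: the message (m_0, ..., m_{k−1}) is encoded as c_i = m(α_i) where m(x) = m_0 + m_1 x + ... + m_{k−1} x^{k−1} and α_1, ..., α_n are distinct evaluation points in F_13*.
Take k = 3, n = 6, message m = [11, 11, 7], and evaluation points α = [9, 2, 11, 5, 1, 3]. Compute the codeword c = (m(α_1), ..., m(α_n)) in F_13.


c = [1, 9, 4, 7, 3, 3]

Message polynomial: m(x) = 11 + 11·x + 7·x^2 (mod 13).
For each evaluation point α_i, compute m(α_i) mod 13:
  α_1 = 9: Horner steps 7 → 9 → 1, so m(9) = 1.
  α_2 = 2: Horner steps 7 → 12 → 9, so m(2) = 9.
  α_3 = 11: Horner steps 7 → 10 → 4, so m(11) = 4.
  α_4 = 5: Horner steps 7 → 7 → 7, so m(5) = 7.
  α_5 = 1: Horner steps 7 → 5 → 3, so m(1) = 3.
  α_6 = 3: Horner steps 7 → 6 → 3, so m(3) = 3.
Codeword c = [1, 9, 4, 7, 3, 3] ∈ F_13^6.


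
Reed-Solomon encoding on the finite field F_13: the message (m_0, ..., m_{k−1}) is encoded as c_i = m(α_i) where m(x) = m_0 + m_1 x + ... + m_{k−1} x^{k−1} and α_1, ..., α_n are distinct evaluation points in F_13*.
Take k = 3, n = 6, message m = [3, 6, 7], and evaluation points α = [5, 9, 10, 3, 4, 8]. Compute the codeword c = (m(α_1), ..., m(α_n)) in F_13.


c = [0, 0, 9, 6, 9, 5]

Message polynomial: m(x) = 3 + 6·x + 7·x^2 (mod 13).
For each evaluation point α_i, compute m(α_i) mod 13:
  α_1 = 5: Horner steps 7 → 2 → 0, so m(5) = 0.
  α_2 = 9: Horner steps 7 → 4 → 0, so m(9) = 0.
  α_3 = 10: Horner steps 7 → 11 → 9, so m(10) = 9.
  α_4 = 3: Horner steps 7 → 1 → 6, so m(3) = 6.
  α_5 = 4: Horner steps 7 → 8 → 9, so m(4) = 9.
  α_6 = 8: Horner steps 7 → 10 → 5, so m(8) = 5.
Codeword c = [0, 0, 9, 6, 9, 5] ∈ F_13^6.


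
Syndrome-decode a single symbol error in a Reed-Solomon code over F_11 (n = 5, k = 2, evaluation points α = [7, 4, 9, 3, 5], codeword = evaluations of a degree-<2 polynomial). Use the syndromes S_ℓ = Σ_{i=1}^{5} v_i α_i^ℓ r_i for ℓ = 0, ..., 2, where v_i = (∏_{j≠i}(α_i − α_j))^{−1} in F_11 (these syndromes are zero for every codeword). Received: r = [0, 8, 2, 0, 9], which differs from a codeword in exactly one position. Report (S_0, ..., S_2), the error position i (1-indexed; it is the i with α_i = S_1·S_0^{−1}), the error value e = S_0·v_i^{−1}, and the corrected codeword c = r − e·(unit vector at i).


S = (1, 3, 9), error at position 4, error magnitude e = 4, c = [0, 8, 2, 7, 9].

Step 1: column multipliers v_i = (∏_{j≠i}(α_i − α_j))^{−1} mod 11.
  i = 1 (α = 7): (7−4)(7−9)(7−3)(7−5) = 3·(−2)·4·2 = −48 ≡ 7, so v_1 = 7^{−1} = 8 (mod 11).
  i = 2 (α = 4): (4−7)(4−9)(4−3)(4−5) = (−3)·(−5)·1·(−1) = −15 ≡ 7, so v_2 = 7^{−1} = 8 (mod 11).
  i = 3 (α = 9): (9−7)(9−4)(9−3)(9−5) = 2·5·6·4 = 240 ≡ 9, so v_3 = 9^{−1} = 5 (mod 11).
  i = 4 (α = 3): (3−7)(3−4)(3−9)(3−5) = (−4)·(−1)·(−6)·(−2) = 48 ≡ 4, so v_4 = 4^{−1} = 3 (mod 11).
  i = 5 (α = 5): (5−7)(5−4)(5−9)(5−3) = (−2)·1·(−4)·2 = 16 ≡ 5, so v_5 = 5^{−1} = 9 (mod 11).
  v = [8, 8, 5, 3, 9].
Step 2: syndromes of r = [0, 8, 2, 0, 9] (all sums mod 11).
  S_0 = Σ v_i r_i = 8·0 + 8·8 + 5·2 + 3·0 + 9·9 = 155 ≡ 1.
  S_1 = Σ v_i α_i r_i = 8·7·0 + 8·4·8 + 5·9·2 + 3·3·0 + 9·5·9 = 751 ≡ 3.
  α_i^2 mod 11 = [5, 5, 4, 9, 3].
  S_2 = Σ v_i α_i^2 r_i = 8·5·0 + 8·5·8 + 5·4·2 + 3·9·0 + 9·3·9 = 603 ≡ 9.
  S = (1, 3, 9) ≠ 0, so r is not a codeword (an error is present).
Step 3: locate the error. For a single error e at position i, S_ℓ = v_i·e·α_i^ℓ, so α_err = S_1/S_0.
  S_0^{−1} = 1^{−1} = 1 (mod 11), so α_err = 3·1 = 3 ≡ 3 = α_4. Error position i = 4.
  Consistency check: S_2/S_1 = 9·4 = 36 ≡ 3 = α_err ✓ (single-error assumption holds).
Step 4: error magnitude e = S_0/v_4 = S_0·∏_{j≠4}(α_4 − α_j) = 1·4 = 4 ≡ 4 (mod 11).
Step 5: correct position 4: c_4 = r_4 − e = 0 − 4 ≡ 7 (mod 11). Hence c = [0, 8, 2, 7, 9].
  Check: interpolating c through the α_i gives m(x) = 4 + 1·x (degree < 2) with m(α_i) = c_i for every i, so c is indeed a codeword.


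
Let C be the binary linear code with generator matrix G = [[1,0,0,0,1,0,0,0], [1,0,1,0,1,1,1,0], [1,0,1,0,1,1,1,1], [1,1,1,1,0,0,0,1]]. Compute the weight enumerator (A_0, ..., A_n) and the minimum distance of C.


Weight distribution: A_0 = 1, A_1 = 1, A_2 = 1, A_3 = 2, A_4 = 3, A_5 = 5, A_6 = 3. Minimum distance d = 1.

Enumerate all 2^4 = 16 messages m ∈ F_2^4.
For each, compute codeword c = mG in F_2^8, then tally its weight.
  m = 0000 → c = 00000000, weight = 0.
  m = 1000 → c = 10001000, weight = 2.
  m = 0100 → c = 10101110, weight = 5.
  m = 1100 → c = 00100110, weight = 3.
  m = 0010 → c = 10101111, weight = 6.
  m = 1010 → c = 00100111, weight = 4.
  m = 0110 → c = 00000001, weight = 1.
  m = 1110 → c = 10001001, weight = 3.
  m = 0001 → c = 11110001, weight = 5.
  m = 1001 → c = 01111001, weight = 5.
  m = 0101 → c = 01011111, weight = 6.
  m = 1101 → c = 11010111, weight = 6.
  m = 0011 → c = 01011110, weight = 5.
  m = 1011 → c = 11010110, weight = 5.
  m = 0111 → c = 11110000, weight = 4.
  m = 1111 → c = 01111000, weight = 4.
Tally weights:
  weight 0: 1 codewords.
  weight 1: 1 codewords.
  weight 2: 1 codewords.
  weight 3: 2 codewords.
  weight 4: 3 codewords.
  weight 5: 5 codewords.
  weight 6: 3 codewords.
Minimum distance d = smallest w > 0 with A_w > 0 = 1.
Sanity: Σ A_w = 16 = 2^4 = 16 ✓.


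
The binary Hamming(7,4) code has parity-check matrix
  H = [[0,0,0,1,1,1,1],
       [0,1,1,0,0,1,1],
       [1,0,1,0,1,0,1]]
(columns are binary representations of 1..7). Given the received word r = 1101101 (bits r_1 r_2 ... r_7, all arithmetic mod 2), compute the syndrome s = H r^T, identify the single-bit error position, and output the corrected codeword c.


s = (1, 0, 1)^T, error position = 5, corrected codeword c = 1101001

Compute s = H r^T mod 2 one row at a time:
  s_1 = 1 + 1 + 0 + 1 = 3 ≡ 1 (mod 2).
  s_2 = 1 + 0 + 0 + 1 = 2 ≡ 0 (mod 2).
  s_3 = 1 + 0 + 1 + 1 = 3 ≡ 1 (mod 2).
s = (1, 0, 1)^T — this equals column 5 of H (binary 101), so error is at position 5.
Correct: flip bit 5 of r = 1101101 to get c = 1101001.


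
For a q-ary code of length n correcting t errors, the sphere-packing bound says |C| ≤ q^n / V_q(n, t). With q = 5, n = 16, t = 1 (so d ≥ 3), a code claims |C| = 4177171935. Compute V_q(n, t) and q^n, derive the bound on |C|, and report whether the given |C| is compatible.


V_q(n, t) = 65, q^n = 152587890625, Hamming bound = 2347506009, |C| = 4177171935 > bound (violated).

Step 1: Compute V_q(n, t) = Σ_{j=0}^1 C(n, j) (q−1)^j.
  j = 0: C(16,0)·(4)^0 = 1·1 = 1.
  j = 1: C(16,1)·(4)^1 = 16·4 = 64.
  V_q(n, t) = 1 + 64 = 65.
Step 2: q^n = 5^16 = 152587890625.
Step 3: Hamming bound ⌊q^n / V_q(n,t)⌋ = ⌊152587890625/65⌋ = 2347506009.
Step 4: Compare |C| = 4177171935 to 2347506009: violated.
The claimed |C| lies above the Hamming bound, so no 5-ary code of length 16 with d ≥ 3 can have 4177171935 codewords.


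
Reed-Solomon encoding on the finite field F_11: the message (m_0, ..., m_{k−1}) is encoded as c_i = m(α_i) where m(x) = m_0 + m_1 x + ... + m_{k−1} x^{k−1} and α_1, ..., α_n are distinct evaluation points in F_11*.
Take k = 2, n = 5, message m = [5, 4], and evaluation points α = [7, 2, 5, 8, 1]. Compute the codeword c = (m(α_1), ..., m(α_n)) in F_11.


c = [0, 2, 3, 4, 9]

Message polynomial: m(x) = 5 + 4·x (mod 11).
For each evaluation point α_i, compute m(α_i) mod 11:
  α_1 = 7: Horner steps 4 → 0, so m(7) = 0.
  α_2 = 2: Horner steps 4 → 2, so m(2) = 2.
  α_3 = 5: Horner steps 4 → 3, so m(5) = 3.
  α_4 = 8: Horner steps 4 → 4, so m(8) = 4.
  α_5 = 1: Horner steps 4 → 9, so m(1) = 9.
Codeword c = [0, 2, 3, 4, 9] ∈ F_11^5.


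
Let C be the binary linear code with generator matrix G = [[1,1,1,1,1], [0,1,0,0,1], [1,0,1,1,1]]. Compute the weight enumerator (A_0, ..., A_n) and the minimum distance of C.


Weight distribution: A_0 = 1, A_1 = 2, A_2 = 1, A_3 = 1, A_4 = 2, A_5 = 1. Minimum distance d = 1.

Enumerate all 2^3 = 8 messages m ∈ F_2^3.
For each, compute codeword c = mG in F_2^5, then tally its weight.
  m = 000 → c = 00000, weight = 0.
  m = 100 → c = 11111, weight = 5.
  m = 010 → c = 01001, weight = 2.
  m = 110 → c = 10110, weight = 3.
  m = 001 → c = 10111, weight = 4.
  m = 101 → c = 01000, weight = 1.
  m = 011 → c = 11110, weight = 4.
  m = 111 → c = 00001, weight = 1.
Tally weights:
  weight 0: 1 codewords.
  weight 1: 2 codewords.
  weight 2: 1 codewords.
  weight 3: 1 codewords.
  weight 4: 2 codewords.
  weight 5: 1 codewords.
Minimum distance d = smallest w > 0 with A_w > 0 = 1.
Sanity: Σ A_w = 8 = 2^3 = 8 ✓.


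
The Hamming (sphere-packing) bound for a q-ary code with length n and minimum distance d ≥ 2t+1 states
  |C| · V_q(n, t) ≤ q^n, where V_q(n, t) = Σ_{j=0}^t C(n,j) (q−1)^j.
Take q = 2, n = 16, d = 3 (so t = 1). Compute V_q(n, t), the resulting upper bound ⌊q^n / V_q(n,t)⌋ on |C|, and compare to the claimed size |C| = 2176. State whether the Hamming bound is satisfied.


V_q(n, t) = 17, q^n = 65536, Hamming bound = 3855, |C| = 2176 ≤ bound (satisfied).

Step 1: Compute V_q(n, t) = Σ_{j=0}^1 C(n, j) (q−1)^j.
  j = 0: C(16,0)·(1)^0 = 1·1 = 1.
  j = 1: C(16,1)·(1)^1 = 16·1 = 16.
  V_q(n, t) = 1 + 16 = 17.
Step 2: q^n = 2^16 = 65536.
Step 3: Hamming bound ⌊q^n / V_q(n,t)⌋ = ⌊65536/17⌋ = 3855.
Step 4: Compare |C| = 2176 to 3855: satisfied.
The claimed |C| lies below the Hamming bound.


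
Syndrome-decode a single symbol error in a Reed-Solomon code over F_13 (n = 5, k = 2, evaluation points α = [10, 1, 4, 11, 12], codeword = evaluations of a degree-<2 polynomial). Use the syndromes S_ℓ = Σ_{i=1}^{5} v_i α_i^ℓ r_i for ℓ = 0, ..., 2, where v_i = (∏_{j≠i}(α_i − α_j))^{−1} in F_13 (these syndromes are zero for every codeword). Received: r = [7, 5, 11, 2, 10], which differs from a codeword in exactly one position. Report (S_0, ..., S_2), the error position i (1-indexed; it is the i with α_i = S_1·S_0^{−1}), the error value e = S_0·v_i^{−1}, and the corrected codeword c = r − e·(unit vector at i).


S = (3, 3, 3), error at position 2, error magnitude e = 5, c = [7, 0, 11, 2, 10].

Step 1: column multipliers v_i = (∏_{j≠i}(α_i − α_j))^{−1} mod 13.
  i = 1 (α = 10): (10−1)(10−4)(10−11)(10−12) = 9·6·(−1)·(−2) = 108 ≡ 4, so v_1 = 4^{−1} = 10 (mod 13).
  i = 2 (α = 1): (1−10)(1−4)(1−11)(1−12) = (−9)·(−3)·(−10)·(−11) = 2970 ≡ 6, so v_2 = 6^{−1} = 11 (mod 13).
  i = 3 (α = 4): (4−10)(4−1)(4−11)(4−12) = (−6)·3·(−7)·(−8) = −1008 ≡ 6, so v_3 = 6^{−1} = 11 (mod 13).
  i = 4 (α = 11): (11−10)(11−1)(11−4)(11−12) = 1·10·7·(−1) = −70 ≡ 8, so v_4 = 8^{−1} = 5 (mod 13).
  i = 5 (α = 12): (12−10)(12−1)(12−4)(12−11) = 2·11·8·1 = 176 ≡ 7, so v_5 = 7^{−1} = 2 (mod 13).
  v = [10, 11, 11, 5, 2].
Step 2: syndromes of r = [7, 5, 11, 2, 10] (all sums mod 13).
  S_0 = Σ v_i r_i = 10·7 + 11·5 + 11·11 + 5·2 + 2·10 = 276 ≡ 3.
  S_1 = Σ v_i α_i r_i = 10·10·7 + 11·1·5 + 11·4·11 + 5·11·2 + 2·12·10 = 1589 ≡ 3.
  α_i^2 mod 13 = [9, 1, 3, 4, 1].
  S_2 = Σ v_i α_i^2 r_i = 10·9·7 + 11·1·5 + 11·3·11 + 5·4·2 + 2·1·10 = 1108 ≡ 3.
  S = (3, 3, 3) ≠ 0, so r is not a codeword (an error is present).
Step 3: locate the error. For a single error e at position i, S_ℓ = v_i·e·α_i^ℓ, so α_err = S_1/S_0.
  S_0^{−1} = 3^{−1} = 9 (mod 13), so α_err = 3·9 = 27 ≡ 1 = α_2. Error position i = 2.
  Consistency check: S_2/S_1 = 3·9 = 27 ≡ 1 = α_err ✓ (single-error assumption holds).
Step 4: error magnitude e = S_0/v_2 = S_0·∏_{j≠2}(α_2 − α_j) = 3·6 = 18 ≡ 5 (mod 13).
Step 5: correct position 2: c_2 = r_2 − e = 5 − 5 ≡ 0 (mod 13). Hence c = [7, 0, 11, 2, 10].
  Check: interpolating c through the α_i gives m(x) = 5 + 8·x (degree < 2) with m(α_i) = c_i for every i, so c is indeed a codeword.


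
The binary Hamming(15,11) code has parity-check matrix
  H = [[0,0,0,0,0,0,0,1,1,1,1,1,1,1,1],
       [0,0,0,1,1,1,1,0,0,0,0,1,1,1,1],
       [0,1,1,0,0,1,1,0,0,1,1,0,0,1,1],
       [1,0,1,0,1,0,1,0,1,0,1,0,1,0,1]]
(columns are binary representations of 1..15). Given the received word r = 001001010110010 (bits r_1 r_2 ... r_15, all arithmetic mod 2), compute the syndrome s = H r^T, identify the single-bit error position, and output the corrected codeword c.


s = (0, 0, 1, 0)^T, error position = 2, corrected codeword c = 011001010110010

Compute s = H r^T mod 2 one row at a time:
  s_1 = 1 + 0 + 1 + 1 + 0 + 0 + 1 + 0 = 4 ≡ 0 (mod 2).
  s_2 = 0 + 0 + 1 + 0 + 0 + 0 + 1 + 0 = 2 ≡ 0 (mod 2).
  s_3 = 0 + 1 + 1 + 0 + 1 + 1 + 1 + 0 = 5 ≡ 1 (mod 2).
  s_4 = 0 + 1 + 0 + 0 + 0 + 1 + 0 + 0 = 2 ≡ 0 (mod 2).
s = (0, 0, 1, 0)^T — this equals column 2 of H (binary 0010), so error is at position 2.
Correct: flip bit 2 of r = 001001010110010 to get c = 011001010110010.


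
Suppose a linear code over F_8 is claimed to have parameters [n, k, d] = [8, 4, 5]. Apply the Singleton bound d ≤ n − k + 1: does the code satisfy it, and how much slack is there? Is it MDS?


Singleton RHS = n − k + 1 = 5, slack = 0, bound satisfied, MDS.

Singleton bound: d ≤ n − k + 1.
Here n = 8, k = 4, so n − k + 1 = 5.
Given d = 5, check d ≤ 5: YES.
Slack = (n − k + 1) − d = 0.
The code is MDS (slack = 0).
Description: the claimed parameters are [8, 4, 5]_8; such a code would be MDS (meets Singleton bound).


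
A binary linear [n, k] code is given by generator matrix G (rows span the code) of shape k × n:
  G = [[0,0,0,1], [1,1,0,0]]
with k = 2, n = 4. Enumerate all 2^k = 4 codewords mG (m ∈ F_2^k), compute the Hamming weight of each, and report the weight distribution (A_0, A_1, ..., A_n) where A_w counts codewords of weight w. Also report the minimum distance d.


Weight distribution: A_0 = 1, A_1 = 1, A_2 = 1, A_3 = 1. Minimum distance d = 1.

Enumerate all 2^2 = 4 messages m ∈ F_2^2.
For each, compute codeword c = mG in F_2^4, then tally its weight.
  m = 00 → c = 0000, weight = 0.
  m = 10 → c = 0001, weight = 1.
  m = 01 → c = 1100, weight = 2.
  m = 11 → c = 1101, weight = 3.
Tally weights:
  weight 0: 1 codewords.
  weight 1: 1 codewords.
  weight 2: 1 codewords.
  weight 3: 1 codewords.
Minimum distance d = smallest w > 0 with A_w > 0 = 1.
Sanity: Σ A_w = 4 = 2^2 = 4 ✓.


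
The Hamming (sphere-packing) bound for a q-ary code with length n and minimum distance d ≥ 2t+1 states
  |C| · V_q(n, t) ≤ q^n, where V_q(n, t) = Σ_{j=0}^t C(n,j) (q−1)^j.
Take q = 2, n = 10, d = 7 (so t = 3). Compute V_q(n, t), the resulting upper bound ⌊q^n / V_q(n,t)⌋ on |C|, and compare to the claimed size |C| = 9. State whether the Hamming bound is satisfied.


V_q(n, t) = 176, q^n = 1024, Hamming bound = 5, |C| = 9 > bound (violated).

Step 1: Compute V_q(n, t) = Σ_{j=0}^3 C(n, j) (q−1)^j.
  j = 0: C(10,0)·(1)^0 = 1·1 = 1.
  j = 1: C(10,1)·(1)^1 = 10·1 = 10.
  j = 2: C(10,2)·(1)^2 = 45·1 = 45.
  j = 3: C(10,3)·(1)^3 = 120·1 = 120.
  V_q(n, t) = 1 + 10 + 45 + 120 = 176.
Step 2: q^n = 2^10 = 1024.
Step 3: Hamming bound ⌊q^n / V_q(n,t)⌋ = ⌊1024/176⌋ = 5.
Step 4: Compare |C| = 9 to 5: violated.
The claimed |C| lies above the Hamming bound, so no 2-ary code of length 10 with d ≥ 7 can have 9 codewords.


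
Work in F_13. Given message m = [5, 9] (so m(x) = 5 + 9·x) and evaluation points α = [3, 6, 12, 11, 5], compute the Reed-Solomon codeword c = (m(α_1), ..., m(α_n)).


c = [6, 7, 9, 0, 11]

Message polynomial: m(x) = 5 + 9·x (mod 13).
For each evaluation point α_i, compute m(α_i) mod 13:
  α_1 = 3: Horner steps 9 → 6, so m(3) = 6.
  α_2 = 6: Horner steps 9 → 7, so m(6) = 7.
  α_3 = 12: Horner steps 9 → 9, so m(12) = 9.
  α_4 = 11: Horner steps 9 → 0, so m(11) = 0.
  α_5 = 5: Horner steps 9 → 11, so m(5) = 11.
Codeword c = [6, 7, 9, 0, 11] ∈ F_13^5.


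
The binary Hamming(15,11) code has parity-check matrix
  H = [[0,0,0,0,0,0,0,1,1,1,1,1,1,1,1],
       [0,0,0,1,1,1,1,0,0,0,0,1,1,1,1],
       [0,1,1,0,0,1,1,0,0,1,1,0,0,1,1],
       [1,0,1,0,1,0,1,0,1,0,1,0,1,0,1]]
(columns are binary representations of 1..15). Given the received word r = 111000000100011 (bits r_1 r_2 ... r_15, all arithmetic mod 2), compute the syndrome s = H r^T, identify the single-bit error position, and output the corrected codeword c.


s = (1, 0, 1, 1)^T, error position = 11, corrected codeword c = 111000000110011

Compute s = H r^T mod 2 one row at a time:
  s_1 = 0 + 0 + 1 + 0 + 0 + 0 + 1 + 1 = 3 ≡ 1 (mod 2).
  s_2 = 0 + 0 + 0 + 0 + 0 + 0 + 1 + 1 = 2 ≡ 0 (mod 2).
  s_3 = 1 + 1 + 0 + 0 + 1 + 0 + 1 + 1 = 5 ≡ 1 (mod 2).
  s_4 = 1 + 1 + 0 + 0 + 0 + 0 + 0 + 1 = 3 ≡ 1 (mod 2).
s = (1, 0, 1, 1)^T — this equals column 11 of H (binary 1011), so error is at position 11.
Correct: flip bit 11 of r = 111000000100011 to get c = 111000000110011.


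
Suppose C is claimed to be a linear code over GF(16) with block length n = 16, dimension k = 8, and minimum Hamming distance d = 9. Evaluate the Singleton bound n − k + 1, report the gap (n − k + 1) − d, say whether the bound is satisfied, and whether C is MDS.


Singleton RHS = n − k + 1 = 9, slack = 0, bound satisfied, MDS.

Singleton bound: d ≤ n − k + 1.
Here n = 16, k = 8, so n − k + 1 = 9.
Given d = 9, check d ≤ 9: YES.
Slack = (n − k + 1) − d = 0.
The code is MDS (slack = 0).
Description: the claimed parameters are [16, 8, 9]_16; such a code would be MDS (meets Singleton bound).


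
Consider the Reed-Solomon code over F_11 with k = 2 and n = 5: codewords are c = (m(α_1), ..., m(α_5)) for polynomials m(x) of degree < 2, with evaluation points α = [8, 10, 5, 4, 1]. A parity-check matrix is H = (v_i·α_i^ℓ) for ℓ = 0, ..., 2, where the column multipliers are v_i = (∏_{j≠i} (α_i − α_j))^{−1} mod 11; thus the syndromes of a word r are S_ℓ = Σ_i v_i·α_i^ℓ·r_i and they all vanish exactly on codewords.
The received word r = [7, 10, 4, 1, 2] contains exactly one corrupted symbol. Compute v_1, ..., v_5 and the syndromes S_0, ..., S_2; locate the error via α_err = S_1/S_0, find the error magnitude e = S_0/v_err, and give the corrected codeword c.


S = (8, 7, 2), error at position 3, error magnitude e = 7, c = [7, 10, 8, 1, 2].

Step 1: column multipliers v_i = (∏_{j≠i}(α_i − α_j))^{−1} mod 11.
  i = 1 (α = 8): (8−10)(8−5)(8−4)(8−1) = (−2)·3·4·7 = −168 ≡ 8, so v_1 = 8^{−1} = 7 (mod 11).
  i = 2 (α = 10): (10−8)(10−5)(10−4)(10−1) = 2·5·6·9 = 540 ≡ 1, so v_2 = 1^{−1} = 1 (mod 11).
  i = 3 (α = 5): (5−8)(5−10)(5−4)(5−1) = (−3)·(−5)·1·4 = 60 ≡ 5, so v_3 = 5^{−1} = 9 (mod 11).
  i = 4 (α = 4): (4−8)(4−10)(4−5)(4−1) = (−4)·(−6)·(−1)·3 = −72 ≡ 5, so v_4 = 5^{−1} = 9 (mod 11).
  i = 5 (α = 1): (1−8)(1−10)(1−5)(1−4) = (−7)·(−9)·(−4)·(−3) = 756 ≡ 8, so v_5 = 8^{−1} = 7 (mod 11).
  v = [7, 1, 9, 9, 7].
Step 2: syndromes of r = [7, 10, 4, 1, 2] (all sums mod 11).
  S_0 = Σ v_i r_i = 7·7 + 1·10 + 9·4 + 9·1 + 7·2 = 118 ≡ 8.
  S_1 = Σ v_i α_i r_i = 7·8·7 + 1·10·10 + 9·5·4 + 9·4·1 + 7·1·2 = 722 ≡ 7.
  α_i^2 mod 11 = [9, 1, 3, 5, 1].
  S_2 = Σ v_i α_i^2 r_i = 7·9·7 + 1·1·10 + 9·3·4 + 9·5·1 + 7·1·2 = 618 ≡ 2.
  S = (8, 7, 2) ≠ 0, so r is not a codeword (an error is present).
Step 3: locate the error. For a single error e at position i, S_ℓ = v_i·e·α_i^ℓ, so α_err = S_1/S_0.
  S_0^{−1} = 8^{−1} = 7 (mod 11), so α_err = 7·7 = 49 ≡ 5 = α_3. Error position i = 3.
  Consistency check: S_2/S_1 = 2·8 = 16 ≡ 5 = α_err ✓ (single-error assumption holds).
Step 4: error magnitude e = S_0/v_3 = S_0·∏_{j≠3}(α_3 − α_j) = 8·5 = 40 ≡ 7 (mod 11).
Step 5: correct position 3: c_3 = r_3 − e = 4 − 7 ≡ 8 (mod 11). Hence c = [7, 10, 8, 1, 2].
  Check: interpolating c through the α_i gives m(x) = 6 + 7·x (degree < 2) with m(α_i) = c_i for every i, so c is indeed a codeword.


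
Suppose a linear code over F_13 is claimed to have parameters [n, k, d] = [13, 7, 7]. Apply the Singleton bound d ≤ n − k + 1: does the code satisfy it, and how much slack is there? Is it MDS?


Singleton RHS = n − k + 1 = 7, slack = 0, bound satisfied, MDS.

Singleton bound: d ≤ n − k + 1.
Here n = 13, k = 7, so n − k + 1 = 7.
Given d = 7, check d ≤ 7: YES.
Slack = (n − k + 1) − d = 0.
The code is MDS (slack = 0).
Description: the claimed parameters are [13, 7, 7]_13; such a code would be MDS (meets Singleton bound).


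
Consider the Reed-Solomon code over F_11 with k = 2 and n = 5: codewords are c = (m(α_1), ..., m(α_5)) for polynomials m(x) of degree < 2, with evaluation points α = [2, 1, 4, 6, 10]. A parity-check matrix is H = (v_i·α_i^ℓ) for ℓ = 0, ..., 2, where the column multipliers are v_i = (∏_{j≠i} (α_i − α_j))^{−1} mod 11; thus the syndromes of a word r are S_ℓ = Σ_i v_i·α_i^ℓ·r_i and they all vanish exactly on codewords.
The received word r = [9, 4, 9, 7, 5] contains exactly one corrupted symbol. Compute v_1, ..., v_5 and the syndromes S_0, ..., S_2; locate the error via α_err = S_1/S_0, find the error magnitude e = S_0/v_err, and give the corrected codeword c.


S = (2, 8, 10), error at position 3, error magnitude e = 1, c = [9, 4, 8, 7, 5].

Step 1: column multipliers v_i = (∏_{j≠i}(α_i − α_j))^{−1} mod 11.
  i = 1 (α = 2): (2−1)(2−4)(2−6)(2−10) = 1·(−2)·(−4)·(−8) = −64 ≡ 2, so v_1 = 2^{−1} = 6 (mod 11).
  i = 2 (α = 1): (1−2)(1−4)(1−6)(1−10) = (−1)·(−3)·(−5)·(−9) = 135 ≡ 3, so v_2 = 3^{−1} = 4 (mod 11).
  i = 3 (α = 4): (4−2)(4−1)(4−6)(4−10) = 2·3·(−2)·(−6) = 72 ≡ 6, so v_3 = 6^{−1} = 2 (mod 11).
  i = 4 (α = 6): (6−2)(6−1)(6−4)(6−10) = 4·5·2·(−4) = −160 ≡ 5, so v_4 = 5^{−1} = 9 (mod 11).
  i = 5 (α = 10): (10−2)(10−1)(10−4)(10−6) = 8·9·6·4 = 1728 ≡ 1, so v_5 = 1^{−1} = 1 (mod 11).
  v = [6, 4, 2, 9, 1].
Step 2: syndromes of r = [9, 4, 9, 7, 5] (all sums mod 11).
  S_0 = Σ v_i r_i = 6·9 + 4·4 + 2·9 + 9·7 + 1·5 = 156 ≡ 2.
  S_1 = Σ v_i α_i r_i = 6·2·9 + 4·1·4 + 2·4·9 + 9·6·7 + 1·10·5 = 624 ≡ 8.
  α_i^2 mod 11 = [4, 1, 5, 3, 1].
  S_2 = Σ v_i α_i^2 r_i = 6·4·9 + 4·1·4 + 2·5·9 + 9·3·7 + 1·1·5 = 516 ≡ 10.
  S = (2, 8, 10) ≠ 0, so r is not a codeword (an error is present).
Step 3: locate the error. For a single error e at position i, S_ℓ = v_i·e·α_i^ℓ, so α_err = S_1/S_0.
  S_0^{−1} = 2^{−1} = 6 (mod 11), so α_err = 8·6 = 48 ≡ 4 = α_3. Error position i = 3.
  Consistency check: S_2/S_1 = 10·7 = 70 ≡ 4 = α_err ✓ (single-error assumption holds).
Step 4: error magnitude e = S_0/v_3 = S_0·∏_{j≠3}(α_3 − α_j) = 2·6 = 12 ≡ 1 (mod 11).
Step 5: correct position 3: c_3 = r_3 − e = 9 − 1 ≡ 8 (mod 11). Hence c = [9, 4, 8, 7, 5].
  Check: interpolating c through the α_i gives m(x) = 10 + 5·x (degree < 2) with m(α_i) = c_i for every i, so c is indeed a codeword.


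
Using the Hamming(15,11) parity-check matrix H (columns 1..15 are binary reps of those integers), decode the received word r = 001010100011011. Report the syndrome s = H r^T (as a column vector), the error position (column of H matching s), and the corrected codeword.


s = (0, 1, 1, 1)^T, error position = 7, corrected codeword c = 001010000011011

Compute s = H r^T mod 2 one row at a time:
  s_1 = 0 + 0 + 0 + 1 + 1 + 0 + 1 + 1 = 4 ≡ 0 (mod 2).
  s_2 = 0 + 1 + 0 + 1 + 1 + 0 + 1 + 1 = 5 ≡ 1 (mod 2).
  s_3 = 0 + 1 + 0 + 1 + 0 + 1 + 1 + 1 = 5 ≡ 1 (mod 2).
  s_4 = 0 + 1 + 1 + 1 + 0 + 1 + 0 + 1 = 5 ≡ 1 (mod 2).
s = (0, 1, 1, 1)^T — this equals column 7 of H (binary 0111), so error is at position 7.
Correct: flip bit 7 of r = 001010100011011 to get c = 001010000011011.


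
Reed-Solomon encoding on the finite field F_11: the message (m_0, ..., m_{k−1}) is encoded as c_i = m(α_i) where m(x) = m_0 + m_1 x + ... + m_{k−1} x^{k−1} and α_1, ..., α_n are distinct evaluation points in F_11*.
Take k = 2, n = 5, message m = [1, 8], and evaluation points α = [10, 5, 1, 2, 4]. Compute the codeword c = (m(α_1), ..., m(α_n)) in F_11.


c = [4, 8, 9, 6, 0]

Message polynomial: m(x) = 1 + 8·x (mod 11).
For each evaluation point α_i, compute m(α_i) mod 11:
  α_1 = 10: Horner steps 8 → 4, so m(10) = 4.
  α_2 = 5: Horner steps 8 → 8, so m(5) = 8.
  α_3 = 1: Horner steps 8 → 9, so m(1) = 9.
  α_4 = 2: Horner steps 8 → 6, so m(2) = 6.
  α_5 = 4: Horner steps 8 → 0, so m(4) = 0.
Codeword c = [4, 8, 9, 6, 0] ∈ F_11^5.


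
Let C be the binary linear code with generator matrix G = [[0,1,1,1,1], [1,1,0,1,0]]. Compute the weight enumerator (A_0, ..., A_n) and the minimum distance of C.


Weight distribution: A_0 = 1, A_3 = 2, A_4 = 1. Minimum distance d = 3.

Enumerate all 2^2 = 4 messages m ∈ F_2^2.
For each, compute codeword c = mG in F_2^5, then tally its weight.
  m = 00 → c = 00000, weight = 0.
  m = 10 → c = 01111, weight = 4.
  m = 01 → c = 11010, weight = 3.
  m = 11 → c = 10101, weight = 3.
Tally weights:
  weight 0: 1 codewords.
  weight 3: 2 codewords.
  weight 4: 1 codewords.
Minimum distance d = smallest w > 0 with A_w > 0 = 3.
Sanity: Σ A_w = 4 = 2^2 = 4 ✓.


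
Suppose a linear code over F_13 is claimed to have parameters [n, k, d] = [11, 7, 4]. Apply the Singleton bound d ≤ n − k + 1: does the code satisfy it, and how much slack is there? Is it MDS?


Singleton RHS = n − k + 1 = 5, slack = 1, bound satisfied, not MDS.

Singleton bound: d ≤ n − k + 1.
Here n = 11, k = 7, so n − k + 1 = 5.
Given d = 4, check d ≤ 5: YES.
Slack = (n − k + 1) − d = 1.
The code is NOT MDS (slack = 1 > 0).
Description: the claimed parameters are [11, 7, 4]_13; such a code would be non-MDS.


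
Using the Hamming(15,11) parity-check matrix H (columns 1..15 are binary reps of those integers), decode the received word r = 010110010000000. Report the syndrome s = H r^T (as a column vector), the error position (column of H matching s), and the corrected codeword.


s = (1, 0, 1, 1)^T, error position = 11, corrected codeword c = 010110010010000

Compute s = H r^T mod 2 one row at a time:
  s_1 = 1 + 0 + 0 + 0 + 0 + 0 + 0 + 0 = 1 ≡ 1 (mod 2).
  s_2 = 1 + 1 + 0 + 0 + 0 + 0 + 0 + 0 = 2 ≡ 0 (mod 2).
  s_3 = 1 + 0 + 0 + 0 + 0 + 0 + 0 + 0 = 1 ≡ 1 (mod 2).
  s_4 = 0 + 0 + 1 + 0 + 0 + 0 + 0 + 0 = 1 ≡ 1 (mod 2).
s = (1, 0, 1, 1)^T — this equals column 11 of H (binary 1011), so error is at position 11.
Correct: flip bit 11 of r = 010110010000000 to get c = 010110010010000.


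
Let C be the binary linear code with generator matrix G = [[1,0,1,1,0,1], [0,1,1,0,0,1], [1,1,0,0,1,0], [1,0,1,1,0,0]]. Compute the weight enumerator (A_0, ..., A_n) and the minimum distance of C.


Weight distribution: A_0 = 1, A_1 = 1, A_2 = 2, A_3 = 6, A_4 = 5, A_5 = 1. Minimum distance d = 1.

Enumerate all 2^4 = 16 messages m ∈ F_2^4.
For each, compute codeword c = mG in F_2^6, then tally its weight.
  m = 0000 → c = 000000, weight = 0.
  m = 1000 → c = 101101, weight = 4.
  m = 0100 → c = 011001, weight = 3.
  m = 1100 → c = 110100, weight = 3.
  m = 0010 → c = 110010, weight = 3.
  m = 1010 → c = 011111, weight = 5.
  m = 0110 → c = 101011, weight = 4.
  m = 1110 → c = 000110, weight = 2.
  m = 0001 → c = 101100, weight = 3.
  m = 1001 → c = 000001, weight = 1.
  m = 0101 → c = 110101, weight = 4.
  m = 1101 → c = 011000, weight = 2.
  m = 0011 → c = 011110, weight = 4.
  m = 1011 → c = 110011, weight = 4.
  m = 0111 → c = 000111, weight = 3.
  m = 1111 → c = 101010, weight = 3.
Tally weights:
  weight 0: 1 codewords.
  weight 1: 1 codewords.
  weight 2: 2 codewords.
  weight 3: 6 codewords.
  weight 4: 5 codewords.
  weight 5: 1 codewords.
Minimum distance d = smallest w > 0 with A_w > 0 = 1.
Sanity: Σ A_w = 16 = 2^4 = 16 ✓.


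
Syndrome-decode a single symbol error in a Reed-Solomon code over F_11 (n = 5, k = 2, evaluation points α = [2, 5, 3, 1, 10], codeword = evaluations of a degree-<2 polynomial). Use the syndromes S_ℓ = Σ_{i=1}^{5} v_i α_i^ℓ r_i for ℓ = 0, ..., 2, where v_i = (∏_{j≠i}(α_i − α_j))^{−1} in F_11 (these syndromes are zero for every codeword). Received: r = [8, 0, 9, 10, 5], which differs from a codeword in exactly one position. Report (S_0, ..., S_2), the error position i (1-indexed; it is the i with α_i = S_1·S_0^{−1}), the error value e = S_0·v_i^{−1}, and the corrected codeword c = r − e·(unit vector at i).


S = (6, 6, 6), error at position 4, error magnitude e = 3, c = [8, 0, 9, 7, 5].

Step 1: column multipliers v_i = (∏_{j≠i}(α_i − α_j))^{−1} mod 11.
  i = 1 (α = 2): (2−5)(2−3)(2−1)(2−10) = (−3)·(−1)·1·(−8) = −24 ≡ 9, so v_1 = 9^{−1} = 5 (mod 11).
  i = 2 (α = 5): (5−2)(5−3)(5−1)(5−10) = 3·2·4·(−5) = −120 ≡ 1, so v_2 = 1^{−1} = 1 (mod 11).
  i = 3 (α = 3): (3−2)(3−5)(3−1)(3−10) = 1·(−2)·2·(−7) = 28 ≡ 6, so v_3 = 6^{−1} = 2 (mod 11).
  i = 4 (α = 1): (1−2)(1−5)(1−3)(1−10) = (−1)·(−4)·(−2)·(−9) = 72 ≡ 6, so v_4 = 6^{−1} = 2 (mod 11).
  i = 5 (α = 10): (10−2)(10−5)(10−3)(10−1) = 8·5·7·9 = 2520 ≡ 1, so v_5 = 1^{−1} = 1 (mod 11).
  v = [5, 1, 2, 2, 1].
Step 2: syndromes of r = [8, 0, 9, 10, 5] (all sums mod 11).
  S_0 = Σ v_i r_i = 5·8 + 1·0 + 2·9 + 2·10 + 1·5 = 83 ≡ 6.
  S_1 = Σ v_i α_i r_i = 5·2·8 + 1·5·0 + 2·3·9 + 2·1·10 + 1·10·5 = 204 ≡ 6.
  α_i^2 mod 11 = [4, 3, 9, 1, 1].
  S_2 = Σ v_i α_i^2 r_i = 5·4·8 + 1·3·0 + 2·9·9 + 2·1·10 + 1·1·5 = 347 ≡ 6.
  S = (6, 6, 6) ≠ 0, so r is not a codeword (an error is present).
Step 3: locate the error. For a single error e at position i, S_ℓ = v_i·e·α_i^ℓ, so α_err = S_1/S_0.
  S_0^{−1} = 6^{−1} = 2 (mod 11), so α_err = 6·2 = 12 ≡ 1 = α_4. Error position i = 4.
  Consistency check: S_2/S_1 = 6·2 = 12 ≡ 1 = α_err ✓ (single-error assumption holds).
Step 4: error magnitude e = S_0/v_4 = S_0·∏_{j≠4}(α_4 − α_j) = 6·6 = 36 ≡ 3 (mod 11).
Step 5: correct position 4: c_4 = r_4 − e = 10 − 3 ≡ 7 (mod 11). Hence c = [8, 0, 9, 7, 5].
  Check: interpolating c through the α_i gives m(x) = 6 + 1·x (degree < 2) with m(α_i) = c_i for every i, so c is indeed a codeword.


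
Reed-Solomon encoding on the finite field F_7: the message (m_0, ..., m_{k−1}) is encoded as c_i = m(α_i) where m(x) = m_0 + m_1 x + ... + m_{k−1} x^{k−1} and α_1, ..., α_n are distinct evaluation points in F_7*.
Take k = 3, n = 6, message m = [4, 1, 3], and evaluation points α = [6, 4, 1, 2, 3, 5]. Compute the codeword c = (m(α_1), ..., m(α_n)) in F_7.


c = [6, 0, 1, 4, 6, 0]

Message polynomial: m(x) = 4 + 1·x + 3·x^2 (mod 7).
For each evaluation point α_i, compute m(α_i) mod 7:
  α_1 = 6: Horner steps 3 → 5 → 6, so m(6) = 6.
  α_2 = 4: Horner steps 3 → 6 → 0, so m(4) = 0.
  α_3 = 1: Horner steps 3 → 4 → 1, so m(1) = 1.
  α_4 = 2: Horner steps 3 → 0 → 4, so m(2) = 4.
  α_5 = 3: Horner steps 3 → 3 → 6, so m(3) = 6.
  α_6 = 5: Horner steps 3 → 2 → 0, so m(5) = 0.
Codeword c = [6, 0, 1, 4, 6, 0] ∈ F_7^6.


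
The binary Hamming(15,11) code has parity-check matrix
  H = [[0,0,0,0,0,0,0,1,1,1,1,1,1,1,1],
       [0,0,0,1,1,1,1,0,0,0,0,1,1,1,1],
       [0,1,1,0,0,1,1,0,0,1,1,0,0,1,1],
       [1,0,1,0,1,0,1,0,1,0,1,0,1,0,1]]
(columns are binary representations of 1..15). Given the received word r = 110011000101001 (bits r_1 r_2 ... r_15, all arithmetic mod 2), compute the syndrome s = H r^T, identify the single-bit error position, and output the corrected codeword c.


s = (1, 0, 0, 1)^T, error position = 9, corrected codeword c = 110011001101001

Compute s = H r^T mod 2 one row at a time:
  s_1 = 0 + 0 + 1 + 0 + 1 + 0 + 0 + 1 = 3 ≡ 1 (mod 2).
  s_2 = 0 + 1 + 1 + 0 + 1 + 0 + 0 + 1 = 4 ≡ 0 (mod 2).
  s_3 = 1 + 0 + 1 + 0 + 1 + 0 + 0 + 1 = 4 ≡ 0 (mod 2).
  s_4 = 1 + 0 + 1 + 0 + 0 + 0 + 0 + 1 = 3 ≡ 1 (mod 2).
s = (1, 0, 0, 1)^T — this equals column 9 of H (binary 1001), so error is at position 9.
Correct: flip bit 9 of r = 110011000101001 to get c = 110011001101001.


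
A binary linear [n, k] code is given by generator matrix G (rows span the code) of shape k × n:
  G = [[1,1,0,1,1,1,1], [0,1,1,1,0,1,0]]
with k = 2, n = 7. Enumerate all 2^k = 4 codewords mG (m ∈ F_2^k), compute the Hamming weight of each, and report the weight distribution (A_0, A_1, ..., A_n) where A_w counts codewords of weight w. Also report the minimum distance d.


Weight distribution: A_0 = 1, A_4 = 2, A_6 = 1. Minimum distance d = 4.

Enumerate all 2^2 = 4 messages m ∈ F_2^2.
For each, compute codeword c = mG in F_2^7, then tally its weight.
  m = 00 → c = 0000000, weight = 0.
  m = 10 → c = 1101111, weight = 6.
  m = 01 → c = 0111010, weight = 4.
  m = 11 → c = 1010101, weight = 4.
Tally weights:
  weight 0: 1 codewords.
  weight 4: 2 codewords.
  weight 6: 1 codewords.
Minimum distance d = smallest w > 0 with A_w > 0 = 4.
Sanity: Σ A_w = 4 = 2^2 = 4 ✓.


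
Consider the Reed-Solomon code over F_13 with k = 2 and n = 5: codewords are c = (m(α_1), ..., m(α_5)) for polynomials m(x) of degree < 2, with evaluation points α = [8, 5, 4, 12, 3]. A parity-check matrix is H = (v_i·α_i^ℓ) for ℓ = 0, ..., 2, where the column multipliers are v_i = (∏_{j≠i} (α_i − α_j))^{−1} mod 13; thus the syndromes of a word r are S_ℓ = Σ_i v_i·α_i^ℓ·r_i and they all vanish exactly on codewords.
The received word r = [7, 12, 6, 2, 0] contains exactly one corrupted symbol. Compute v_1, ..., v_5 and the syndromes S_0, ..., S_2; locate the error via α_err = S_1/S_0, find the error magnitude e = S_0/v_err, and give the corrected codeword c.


S = (6, 9, 7), error at position 1, error magnitude e = 3, c = [4, 12, 6, 2, 0].

Step 1: column multipliers v_i = (∏_{j≠i}(α_i − α_j))^{−1} mod 13.
  i = 1 (α = 8): (8−5)(8−4)(8−12)(8−3) = 3·4·(−4)·5 = −240 ≡ 7, so v_1 = 7^{−1} = 2 (mod 13).
  i = 2 (α = 5): (5−8)(5−4)(5−12)(5−3) = (−3)·1·(−7)·2 = 42 ≡ 3, so v_2 = 3^{−1} = 9 (mod 13).
  i = 3 (α = 4): (4−8)(4−5)(4−12)(4−3) = (−4)·(−1)·(−8)·1 = −32 ≡ 7, so v_3 = 7^{−1} = 2 (mod 13).
  i = 4 (α = 12): (12−8)(12−5)(12−4)(12−3) = 4·7·8·9 = 2016 ≡ 1, so v_4 = 1^{−1} = 1 (mod 13).
  i = 5 (α = 3): (3−8)(3−5)(3−4)(3−12) = (−5)·(−2)·(−1)·(−9) = 90 ≡ 12, so v_5 = 12^{−1} = 12 (mod 13).
  v = [2, 9, 2, 1, 12].
Step 2: syndromes of r = [7, 12, 6, 2, 0] (all sums mod 13).
  S_0 = Σ v_i r_i = 2·7 + 9·12 + 2·6 + 1·2 + 12·0 = 136 ≡ 6.
  S_1 = Σ v_i α_i r_i = 2·8·7 + 9·5·12 + 2·4·6 + 1·12·2 + 12·3·0 = 724 ≡ 9.
  α_i^2 mod 13 = [12, 12, 3, 1, 9].
  S_2 = Σ v_i α_i^2 r_i = 2·12·7 + 9·12·12 + 2·3·6 + 1·1·2 + 12·9·0 = 1502 ≡ 7.
  S = (6, 9, 7) ≠ 0, so r is not a codeword (an error is present).
Step 3: locate the error. For a single error e at position i, S_ℓ = v_i·e·α_i^ℓ, so α_err = S_1/S_0.
  S_0^{−1} = 6^{−1} = 11 (mod 13), so α_err = 9·11 = 99 ≡ 8 = α_1. Error position i = 1.
  Consistency check: S_2/S_1 = 7·3 = 21 ≡ 8 = α_err ✓ (single-error assumption holds).
Step 4: error magnitude e = S_0/v_1 = S_0·∏_{j≠1}(α_1 − α_j) = 6·7 = 42 ≡ 3 (mod 13).
Step 5: correct position 1: c_1 = r_1 − e = 7 − 3 ≡ 4 (mod 13). Hence c = [4, 12, 6, 2, 0].
  Check: interpolating c through the α_i gives m(x) = 8 + 6·x (degree < 2) with m(α_i) = c_i for every i, so c is indeed a codeword.


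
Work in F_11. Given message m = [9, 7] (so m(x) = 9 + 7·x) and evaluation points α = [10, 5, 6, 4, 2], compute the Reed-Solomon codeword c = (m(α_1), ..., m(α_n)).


c = [2, 0, 7, 4, 1]

Message polynomial: m(x) = 9 + 7·x (mod 11).
For each evaluation point α_i, compute m(α_i) mod 11:
  α_1 = 10: Horner steps 7 → 2, so m(10) = 2.
  α_2 = 5: Horner steps 7 → 0, so m(5) = 0.
  α_3 = 6: Horner steps 7 → 7, so m(6) = 7.
  α_4 = 4: Horner steps 7 → 4, so m(4) = 4.
  α_5 = 2: Horner steps 7 → 1, so m(2) = 1.
Codeword c = [2, 0, 7, 4, 1] ∈ F_11^5.


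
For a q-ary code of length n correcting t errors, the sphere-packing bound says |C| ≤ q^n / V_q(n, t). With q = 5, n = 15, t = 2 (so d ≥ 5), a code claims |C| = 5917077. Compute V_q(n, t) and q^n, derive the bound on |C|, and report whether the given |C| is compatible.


V_q(n, t) = 1741, q^n = 30517578125, Hamming bound = 17528764, |C| = 5917077 ≤ bound (satisfied).

Step 1: Compute V_q(n, t) = Σ_{j=0}^2 C(n, j) (q−1)^j.
  j = 0: C(15,0)·(4)^0 = 1·1 = 1.
  j = 1: C(15,1)·(4)^1 = 15·4 = 60.
  j = 2: C(15,2)·(4)^2 = 105·16 = 1680.
  V_q(n, t) = 1 + 60 + 1680 = 1741.
Step 2: q^n = 5^15 = 30517578125.
Step 3: Hamming bound ⌊q^n / V_q(n,t)⌋ = ⌊30517578125/1741⌋ = 17528764.
Step 4: Compare |C| = 5917077 to 17528764: satisfied.
The claimed |C| lies below the Hamming bound.


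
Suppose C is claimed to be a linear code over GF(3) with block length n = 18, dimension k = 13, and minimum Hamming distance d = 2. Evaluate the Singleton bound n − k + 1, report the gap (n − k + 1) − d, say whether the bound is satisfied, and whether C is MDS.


Singleton RHS = n − k + 1 = 6, slack = 4, bound satisfied, not MDS.

Singleton bound: d ≤ n − k + 1.
Here n = 18, k = 13, so n − k + 1 = 6.
Given d = 2, check d ≤ 6: YES.
Slack = (n − k + 1) − d = 4.
The code is NOT MDS (slack = 4 > 0).
Description: the claimed parameters are [18, 13, 2]_3; such a code would be non-MDS.


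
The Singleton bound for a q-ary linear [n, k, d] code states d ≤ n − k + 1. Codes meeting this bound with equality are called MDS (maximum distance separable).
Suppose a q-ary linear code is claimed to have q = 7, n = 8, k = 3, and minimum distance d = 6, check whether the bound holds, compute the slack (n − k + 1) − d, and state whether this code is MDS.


Singleton RHS = n − k + 1 = 6, slack = 0, bound satisfied, MDS.

Singleton bound: d ≤ n − k + 1.
Here n = 8, k = 3, so n − k + 1 = 6.
Given d = 6, check d ≤ 6: YES.
Slack = (n − k + 1) − d = 0.
The code is MDS (slack = 0).
Description: the claimed parameters are [8, 3, 6]_7; such a code would be MDS (meets Singleton bound).


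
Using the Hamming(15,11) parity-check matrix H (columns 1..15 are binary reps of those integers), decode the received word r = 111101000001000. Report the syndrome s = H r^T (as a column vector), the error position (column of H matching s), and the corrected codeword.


s = (1, 1, 1, 0)^T, error position = 14, corrected codeword c = 111101000001010

Compute s = H r^T mod 2 one row at a time:
  s_1 = 0 + 0 + 0 + 0 + 1 + 0 + 0 + 0 = 1 ≡ 1 (mod 2).
  s_2 = 1 + 0 + 1 + 0 + 1 + 0 + 0 + 0 = 3 ≡ 1 (mod 2).
  s_3 = 1 + 1 + 1 + 0 + 0 + 0 + 0 + 0 = 3 ≡ 1 (mod 2).
  s_4 = 1 + 1 + 0 + 0 + 0 + 0 + 0 + 0 = 2 ≡ 0 (mod 2).
s = (1, 1, 1, 0)^T — this equals column 14 of H (binary 1110), so error is at position 14.
Correct: flip bit 14 of r = 111101000001000 to get c = 111101000001010.
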